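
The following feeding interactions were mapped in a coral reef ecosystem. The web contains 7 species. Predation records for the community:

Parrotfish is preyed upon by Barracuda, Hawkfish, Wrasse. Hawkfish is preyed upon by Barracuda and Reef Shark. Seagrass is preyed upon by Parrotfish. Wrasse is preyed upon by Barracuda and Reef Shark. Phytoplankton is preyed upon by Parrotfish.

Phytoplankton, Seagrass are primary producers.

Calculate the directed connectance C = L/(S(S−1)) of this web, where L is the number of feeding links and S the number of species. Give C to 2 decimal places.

C = 0.21

The web has S = 7 species and L = 9 feeding links.
C = L / (S(S−1)) = 9 / 42 = 0.2143 ≈ 0.21.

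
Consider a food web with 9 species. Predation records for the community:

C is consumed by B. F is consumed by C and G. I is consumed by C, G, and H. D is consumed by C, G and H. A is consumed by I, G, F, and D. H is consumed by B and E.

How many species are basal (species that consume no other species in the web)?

Basal species (no prey listed): A.
Count: 1.

1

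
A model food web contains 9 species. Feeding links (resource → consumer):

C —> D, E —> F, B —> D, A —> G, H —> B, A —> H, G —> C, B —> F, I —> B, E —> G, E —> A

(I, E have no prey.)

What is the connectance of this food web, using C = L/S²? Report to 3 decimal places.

C = 0.136

The web has S = 9 species and L = 11 feeding links.
C = L / S² = 11 / 81 = 0.1358 ≈ 0.136.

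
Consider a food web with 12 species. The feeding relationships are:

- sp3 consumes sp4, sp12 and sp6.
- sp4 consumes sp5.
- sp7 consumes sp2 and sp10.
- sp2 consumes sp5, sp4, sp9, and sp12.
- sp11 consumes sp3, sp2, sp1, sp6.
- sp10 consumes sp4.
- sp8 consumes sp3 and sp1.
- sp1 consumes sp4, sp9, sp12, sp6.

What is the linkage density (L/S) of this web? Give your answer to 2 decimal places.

L/S = 1.75

There are L = 21 links among S = 12 species.
L/S = 21/12 = 1.7500 ≈ 1.75.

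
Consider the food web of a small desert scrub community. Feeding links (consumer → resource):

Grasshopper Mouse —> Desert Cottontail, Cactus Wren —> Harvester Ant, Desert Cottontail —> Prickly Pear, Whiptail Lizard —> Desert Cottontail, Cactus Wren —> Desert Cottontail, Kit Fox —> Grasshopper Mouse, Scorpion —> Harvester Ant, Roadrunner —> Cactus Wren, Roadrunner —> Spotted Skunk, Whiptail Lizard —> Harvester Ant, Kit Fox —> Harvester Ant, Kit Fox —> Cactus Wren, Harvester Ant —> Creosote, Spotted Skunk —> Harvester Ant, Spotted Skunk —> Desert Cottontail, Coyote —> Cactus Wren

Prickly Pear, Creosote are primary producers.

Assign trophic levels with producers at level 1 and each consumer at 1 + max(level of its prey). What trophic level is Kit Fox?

Trophic level 4

Prickly Pear is a producer → level 1.
Desert Cottontail eats Prickly Pear → level 2.
Cactus Wren eats Desert Cottontail (level 2); other prey at levels: Harvester Ant 2 → level 3.
Kit Fox eats Cactus Wren (level 3); other prey at levels: Harvester Ant 2, Grasshopper Mouse 3 → level 4.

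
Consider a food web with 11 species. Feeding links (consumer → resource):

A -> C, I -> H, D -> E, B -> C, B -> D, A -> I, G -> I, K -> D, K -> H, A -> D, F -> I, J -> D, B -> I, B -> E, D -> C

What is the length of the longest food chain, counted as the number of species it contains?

3 species

One longest chain: H → I → G.
It has 3 species and 2 links.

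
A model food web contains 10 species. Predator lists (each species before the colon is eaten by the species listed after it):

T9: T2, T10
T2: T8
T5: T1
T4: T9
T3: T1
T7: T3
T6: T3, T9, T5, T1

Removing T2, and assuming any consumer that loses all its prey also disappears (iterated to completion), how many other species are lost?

1

Remove T2.
Round 1: T8 (all prey gone) → extinct.
No further losses. Total secondary extinctions: 1.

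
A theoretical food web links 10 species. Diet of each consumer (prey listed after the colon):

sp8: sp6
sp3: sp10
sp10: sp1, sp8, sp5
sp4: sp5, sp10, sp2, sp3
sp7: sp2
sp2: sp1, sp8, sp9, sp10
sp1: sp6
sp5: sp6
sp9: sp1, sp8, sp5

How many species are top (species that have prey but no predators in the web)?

Top species (has prey, but nothing eats it): sp4, sp7.
Count: 2.

2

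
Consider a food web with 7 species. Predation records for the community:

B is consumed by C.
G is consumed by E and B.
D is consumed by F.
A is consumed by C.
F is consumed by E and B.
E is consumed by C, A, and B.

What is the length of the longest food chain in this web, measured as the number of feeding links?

4 links

One longest chain: D → F → E → B → C.
It has 5 species and 4 links.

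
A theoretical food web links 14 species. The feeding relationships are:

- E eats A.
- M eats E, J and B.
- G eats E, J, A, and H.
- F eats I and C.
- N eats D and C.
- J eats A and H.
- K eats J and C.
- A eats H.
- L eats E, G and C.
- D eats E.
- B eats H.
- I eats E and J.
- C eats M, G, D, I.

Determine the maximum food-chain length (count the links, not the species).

5 links

One longest chain: H → A → E → M → C → N.
It has 6 species and 5 links.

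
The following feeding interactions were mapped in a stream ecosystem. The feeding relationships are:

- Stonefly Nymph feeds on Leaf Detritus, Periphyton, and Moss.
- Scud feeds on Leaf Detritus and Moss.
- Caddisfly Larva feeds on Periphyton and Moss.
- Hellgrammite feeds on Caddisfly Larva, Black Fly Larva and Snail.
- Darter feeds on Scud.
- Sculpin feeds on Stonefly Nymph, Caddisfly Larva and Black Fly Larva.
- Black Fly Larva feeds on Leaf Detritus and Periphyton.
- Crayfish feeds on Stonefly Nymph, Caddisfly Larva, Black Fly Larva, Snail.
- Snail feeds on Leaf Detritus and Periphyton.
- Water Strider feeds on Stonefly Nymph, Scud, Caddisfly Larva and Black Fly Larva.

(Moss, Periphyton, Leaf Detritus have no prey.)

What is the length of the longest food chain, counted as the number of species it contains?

3 species

One longest chain: Moss → Stonefly Nymph → Crayfish.
It has 3 species and 2 links.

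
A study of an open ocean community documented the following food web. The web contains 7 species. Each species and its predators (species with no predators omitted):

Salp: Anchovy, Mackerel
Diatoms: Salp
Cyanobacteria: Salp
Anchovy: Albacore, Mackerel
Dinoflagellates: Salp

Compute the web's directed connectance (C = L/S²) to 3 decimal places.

C = 0.143

The web has S = 7 species and L = 7 feeding links.
C = L / S² = 7 / 49 = 0.1429 ≈ 0.143.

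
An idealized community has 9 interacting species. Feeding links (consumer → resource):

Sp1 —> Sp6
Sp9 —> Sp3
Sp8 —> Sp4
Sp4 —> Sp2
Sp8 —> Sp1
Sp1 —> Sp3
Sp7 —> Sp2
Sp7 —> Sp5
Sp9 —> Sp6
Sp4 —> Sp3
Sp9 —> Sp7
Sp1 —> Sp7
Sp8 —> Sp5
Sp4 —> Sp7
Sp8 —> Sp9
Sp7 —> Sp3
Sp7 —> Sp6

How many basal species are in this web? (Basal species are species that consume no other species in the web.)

4

Basal species (no prey listed): Sp2, Sp3, Sp6, Sp5.
Count: 4.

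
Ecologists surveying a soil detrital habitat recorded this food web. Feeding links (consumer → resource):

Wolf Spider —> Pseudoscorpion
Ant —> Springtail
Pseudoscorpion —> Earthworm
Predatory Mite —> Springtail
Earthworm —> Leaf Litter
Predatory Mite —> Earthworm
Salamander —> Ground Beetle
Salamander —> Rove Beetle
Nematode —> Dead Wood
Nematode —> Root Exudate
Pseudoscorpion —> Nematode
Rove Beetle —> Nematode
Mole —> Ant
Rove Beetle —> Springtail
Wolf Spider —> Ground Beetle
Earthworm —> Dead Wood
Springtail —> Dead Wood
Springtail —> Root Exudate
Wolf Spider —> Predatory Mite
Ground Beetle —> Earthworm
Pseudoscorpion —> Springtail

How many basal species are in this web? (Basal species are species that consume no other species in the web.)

Basal species (no prey listed): Leaf Litter, Dead Wood, Root Exudate.
Count: 3.

3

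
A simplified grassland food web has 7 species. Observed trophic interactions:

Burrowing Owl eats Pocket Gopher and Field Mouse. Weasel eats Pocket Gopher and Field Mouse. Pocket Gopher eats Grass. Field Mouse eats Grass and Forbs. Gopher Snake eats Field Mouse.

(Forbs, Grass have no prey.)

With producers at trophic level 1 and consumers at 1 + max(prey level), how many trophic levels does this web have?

3

Producers (level 1): Forbs, Grass.
Grass → Pocket Gopher → Burrowing Owl gives Burrowing Owl level 3.
No species has a prey at level 3, so no species reaches level 4.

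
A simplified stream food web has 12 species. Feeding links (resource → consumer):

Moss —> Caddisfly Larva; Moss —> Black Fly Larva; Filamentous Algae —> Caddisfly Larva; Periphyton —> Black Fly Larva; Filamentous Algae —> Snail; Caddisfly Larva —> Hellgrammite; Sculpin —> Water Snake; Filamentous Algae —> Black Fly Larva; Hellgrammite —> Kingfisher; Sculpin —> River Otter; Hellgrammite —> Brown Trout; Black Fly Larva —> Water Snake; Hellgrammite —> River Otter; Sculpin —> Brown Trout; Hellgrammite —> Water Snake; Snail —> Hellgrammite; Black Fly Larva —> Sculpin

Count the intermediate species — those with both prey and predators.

Intermediate species (has both prey and predators): Black Fly Larva, Snail, Caddisfly Larva, Hellgrammite, Sculpin.
Count: 5.

5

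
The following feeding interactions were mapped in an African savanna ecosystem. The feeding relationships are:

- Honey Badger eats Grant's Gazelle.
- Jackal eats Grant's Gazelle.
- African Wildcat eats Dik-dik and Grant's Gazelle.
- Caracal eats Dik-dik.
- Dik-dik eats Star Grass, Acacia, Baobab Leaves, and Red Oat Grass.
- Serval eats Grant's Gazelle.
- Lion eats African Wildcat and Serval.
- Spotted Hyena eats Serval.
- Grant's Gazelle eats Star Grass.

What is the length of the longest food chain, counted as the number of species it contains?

One longest chain: Star Grass → Grant's Gazelle → Serval → Spotted Hyena.
It has 4 species and 3 links.

4 species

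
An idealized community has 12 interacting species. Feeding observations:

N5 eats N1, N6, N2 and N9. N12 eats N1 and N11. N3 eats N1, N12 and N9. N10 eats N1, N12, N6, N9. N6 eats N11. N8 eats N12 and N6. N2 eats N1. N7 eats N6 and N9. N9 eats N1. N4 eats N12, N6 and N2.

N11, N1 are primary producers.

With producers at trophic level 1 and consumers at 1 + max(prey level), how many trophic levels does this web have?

Producers (level 1): N11, N1.
N11 → N12 → N3 gives N3 level 3.
No species has a prey at level 3, so no species reaches level 4.

3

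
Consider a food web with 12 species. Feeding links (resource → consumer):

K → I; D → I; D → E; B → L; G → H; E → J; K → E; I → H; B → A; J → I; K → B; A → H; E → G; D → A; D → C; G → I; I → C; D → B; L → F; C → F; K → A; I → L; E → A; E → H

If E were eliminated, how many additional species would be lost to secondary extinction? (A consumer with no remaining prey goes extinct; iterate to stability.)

Remove E.
Round 1: J (all prey gone), G (all prey gone) → extinct.
No further losses. Total secondary extinctions: 2.

2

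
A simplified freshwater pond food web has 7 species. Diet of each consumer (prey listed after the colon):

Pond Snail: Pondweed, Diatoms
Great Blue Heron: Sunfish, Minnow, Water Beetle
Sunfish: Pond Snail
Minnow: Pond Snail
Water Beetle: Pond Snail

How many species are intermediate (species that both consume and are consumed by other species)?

Intermediate species (has both prey and predators): Pond Snail, Sunfish, Minnow, Water Beetle.
Count: 4.

4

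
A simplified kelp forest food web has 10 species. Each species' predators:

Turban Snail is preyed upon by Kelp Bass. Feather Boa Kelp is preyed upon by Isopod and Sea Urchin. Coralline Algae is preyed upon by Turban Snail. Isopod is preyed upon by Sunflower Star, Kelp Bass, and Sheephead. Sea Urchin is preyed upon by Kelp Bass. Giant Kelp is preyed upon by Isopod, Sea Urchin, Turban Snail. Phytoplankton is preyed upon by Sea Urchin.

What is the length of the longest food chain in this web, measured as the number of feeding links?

One longest chain: Giant Kelp → Isopod → Sunflower Star.
It has 3 species and 2 links.

2 links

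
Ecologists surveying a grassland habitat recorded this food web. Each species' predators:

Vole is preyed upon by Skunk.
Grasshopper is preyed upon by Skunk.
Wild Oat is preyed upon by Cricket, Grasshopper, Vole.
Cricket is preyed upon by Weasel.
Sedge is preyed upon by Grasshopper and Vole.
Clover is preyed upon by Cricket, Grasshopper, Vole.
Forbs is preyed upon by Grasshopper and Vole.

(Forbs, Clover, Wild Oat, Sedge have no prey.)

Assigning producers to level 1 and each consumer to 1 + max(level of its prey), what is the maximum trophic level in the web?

Producers (level 1): Forbs, Clover, Wild Oat, Sedge.
Clover → Cricket → Weasel gives Weasel level 3.
No species has a prey at level 3, so no species reaches level 4.

3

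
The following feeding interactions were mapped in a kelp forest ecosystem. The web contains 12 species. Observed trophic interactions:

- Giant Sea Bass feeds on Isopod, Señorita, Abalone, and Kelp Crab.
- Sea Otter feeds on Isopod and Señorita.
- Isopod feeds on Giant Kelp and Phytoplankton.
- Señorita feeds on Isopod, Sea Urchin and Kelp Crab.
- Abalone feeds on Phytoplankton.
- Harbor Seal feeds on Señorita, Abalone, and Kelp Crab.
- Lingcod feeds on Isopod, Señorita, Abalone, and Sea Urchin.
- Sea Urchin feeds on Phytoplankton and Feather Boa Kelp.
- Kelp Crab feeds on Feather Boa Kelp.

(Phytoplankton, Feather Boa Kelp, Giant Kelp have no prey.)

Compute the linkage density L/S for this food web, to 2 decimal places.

There are L = 22 links among S = 12 species.
L/S = 22/12 = 1.8333 ≈ 1.83.

L/S = 1.83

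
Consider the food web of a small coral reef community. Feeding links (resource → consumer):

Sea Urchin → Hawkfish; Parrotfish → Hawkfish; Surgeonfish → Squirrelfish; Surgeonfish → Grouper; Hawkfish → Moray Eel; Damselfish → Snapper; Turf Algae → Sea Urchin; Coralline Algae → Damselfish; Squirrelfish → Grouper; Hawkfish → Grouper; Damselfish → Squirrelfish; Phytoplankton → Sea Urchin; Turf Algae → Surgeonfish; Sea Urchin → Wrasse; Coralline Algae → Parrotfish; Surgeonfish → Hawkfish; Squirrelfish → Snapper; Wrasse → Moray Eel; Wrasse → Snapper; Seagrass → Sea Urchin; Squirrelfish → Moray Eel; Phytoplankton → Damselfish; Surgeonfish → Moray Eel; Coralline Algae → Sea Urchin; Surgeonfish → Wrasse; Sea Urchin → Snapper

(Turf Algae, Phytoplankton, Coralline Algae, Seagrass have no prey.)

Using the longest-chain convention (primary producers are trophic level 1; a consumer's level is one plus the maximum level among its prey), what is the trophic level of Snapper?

Phytoplankton is a producer → level 1.
Damselfish eats Phytoplankton (level 1); other prey at levels: Coralline Algae 1 → level 2.
Squirrelfish eats Damselfish (level 2); other prey at levels: Surgeonfish 2 → level 3.
Snapper eats Squirrelfish (level 3); other prey at levels: Damselfish 2, Sea Urchin 2, Wrasse 3 → level 4.

Trophic level 4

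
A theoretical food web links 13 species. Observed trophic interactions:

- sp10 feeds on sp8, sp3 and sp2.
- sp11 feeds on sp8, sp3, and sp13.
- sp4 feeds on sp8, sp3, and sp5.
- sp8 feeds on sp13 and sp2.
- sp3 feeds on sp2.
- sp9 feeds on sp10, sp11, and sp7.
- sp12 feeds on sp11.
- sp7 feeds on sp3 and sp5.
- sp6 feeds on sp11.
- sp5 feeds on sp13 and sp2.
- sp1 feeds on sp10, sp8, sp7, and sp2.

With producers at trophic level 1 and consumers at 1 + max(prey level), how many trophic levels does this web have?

4

Producers (level 1): sp13, sp2.
sp2 → sp3 → sp7 → sp1 gives sp1 level 4.
No species has a prey at level 4, so no species reaches level 5.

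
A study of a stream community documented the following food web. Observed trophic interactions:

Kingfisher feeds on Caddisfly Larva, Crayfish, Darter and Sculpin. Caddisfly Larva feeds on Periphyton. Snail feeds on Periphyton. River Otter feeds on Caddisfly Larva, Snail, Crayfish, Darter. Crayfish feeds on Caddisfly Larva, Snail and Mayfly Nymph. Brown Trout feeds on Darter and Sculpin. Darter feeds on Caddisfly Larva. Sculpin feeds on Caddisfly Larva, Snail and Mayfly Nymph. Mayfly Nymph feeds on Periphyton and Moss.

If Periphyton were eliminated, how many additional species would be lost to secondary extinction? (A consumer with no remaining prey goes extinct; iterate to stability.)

3

Remove Periphyton.
Round 1: Caddisfly Larva (all prey gone), Snail (all prey gone) → extinct.
Round 2: Darter (all prey gone) → extinct.
No further losses. Total secondary extinctions: 3.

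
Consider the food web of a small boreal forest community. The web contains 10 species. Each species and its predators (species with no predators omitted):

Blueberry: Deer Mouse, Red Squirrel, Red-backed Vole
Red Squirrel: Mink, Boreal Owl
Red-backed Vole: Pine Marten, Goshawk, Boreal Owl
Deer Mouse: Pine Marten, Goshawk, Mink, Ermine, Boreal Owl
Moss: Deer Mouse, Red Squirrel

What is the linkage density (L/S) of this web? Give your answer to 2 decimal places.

L/S = 1.50

There are L = 15 links among S = 10 species.
L/S = 15/10 = 1.5000 ≈ 1.50.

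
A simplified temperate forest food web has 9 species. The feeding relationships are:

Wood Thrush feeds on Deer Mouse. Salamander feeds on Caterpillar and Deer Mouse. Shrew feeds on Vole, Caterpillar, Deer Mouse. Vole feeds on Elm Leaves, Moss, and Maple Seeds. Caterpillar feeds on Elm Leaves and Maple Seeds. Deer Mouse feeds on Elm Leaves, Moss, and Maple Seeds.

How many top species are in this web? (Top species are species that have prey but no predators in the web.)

Top species (has prey, but nothing eats it): Shrew, Wood Thrush, Salamander.
Count: 3.

3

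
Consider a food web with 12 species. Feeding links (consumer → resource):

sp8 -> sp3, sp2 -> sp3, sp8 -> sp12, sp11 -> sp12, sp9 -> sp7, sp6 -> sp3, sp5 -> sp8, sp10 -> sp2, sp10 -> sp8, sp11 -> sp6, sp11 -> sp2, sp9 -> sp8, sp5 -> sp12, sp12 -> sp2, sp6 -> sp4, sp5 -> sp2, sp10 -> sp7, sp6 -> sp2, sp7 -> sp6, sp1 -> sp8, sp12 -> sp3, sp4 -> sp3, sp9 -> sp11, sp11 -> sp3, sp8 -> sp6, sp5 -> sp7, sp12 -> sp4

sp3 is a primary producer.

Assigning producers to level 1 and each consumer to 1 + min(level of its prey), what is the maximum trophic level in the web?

Producers (level 1): sp3.
Following each consumer down to its lowest-level prey: sp3 → sp2 → sp5 (levels 1 through 3).
All prey of sp5 (sp2 2, sp12 2, sp8 2, sp7 3) are at level 2 or above, so sp5 is at level 1 + 2 = 3.
Every consumer has at least one prey at level 2 or below, so none exceeds level 3.

3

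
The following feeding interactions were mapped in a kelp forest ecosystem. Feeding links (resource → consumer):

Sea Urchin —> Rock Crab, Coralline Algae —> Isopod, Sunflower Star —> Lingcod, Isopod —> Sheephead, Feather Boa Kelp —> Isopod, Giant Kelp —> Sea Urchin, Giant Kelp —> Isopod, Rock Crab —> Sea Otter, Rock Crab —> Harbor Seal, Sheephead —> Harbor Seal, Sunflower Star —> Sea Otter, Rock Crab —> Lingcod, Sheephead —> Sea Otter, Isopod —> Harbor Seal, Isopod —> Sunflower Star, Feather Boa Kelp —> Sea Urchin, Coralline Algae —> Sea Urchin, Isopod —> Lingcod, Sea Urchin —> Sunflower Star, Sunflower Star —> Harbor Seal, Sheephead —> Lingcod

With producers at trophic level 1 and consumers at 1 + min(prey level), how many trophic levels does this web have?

4

Producers (level 1): Feather Boa Kelp, Giant Kelp, Coralline Algae.
Following each consumer down to its lowest-level prey: Feather Boa Kelp → Sea Urchin → Sunflower Star → Sea Otter (levels 1 through 4).
All prey of Sea Otter (Sunflower Star 3, Rock Crab 3, Sheephead 3) are at level 3 or above, so Sea Otter is at level 1 + 3 = 4.
Every consumer has at least one prey at level 3 or below, so none exceeds level 4.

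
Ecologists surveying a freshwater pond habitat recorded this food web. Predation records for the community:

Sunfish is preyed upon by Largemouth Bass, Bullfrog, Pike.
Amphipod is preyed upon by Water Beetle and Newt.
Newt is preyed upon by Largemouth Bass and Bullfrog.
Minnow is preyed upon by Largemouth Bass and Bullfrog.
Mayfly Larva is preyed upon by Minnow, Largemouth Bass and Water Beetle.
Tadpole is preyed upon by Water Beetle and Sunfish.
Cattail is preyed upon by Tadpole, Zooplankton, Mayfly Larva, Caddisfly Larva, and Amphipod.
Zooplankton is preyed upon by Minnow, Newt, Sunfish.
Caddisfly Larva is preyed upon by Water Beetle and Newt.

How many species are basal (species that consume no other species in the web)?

1

Basal species (no prey listed): Cattail.
Count: 1.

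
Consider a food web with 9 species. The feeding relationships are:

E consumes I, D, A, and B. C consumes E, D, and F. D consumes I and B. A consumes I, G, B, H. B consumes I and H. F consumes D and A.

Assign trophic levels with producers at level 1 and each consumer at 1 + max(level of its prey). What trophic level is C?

I is a producer → level 1.
B eats I (level 1); other prey at levels: H 1 → level 2.
A eats B (level 2); other prey at levels: I 1, H 1, G 1 → level 3.
F eats A (level 3); other prey at levels: D 3 → level 4.
C eats F (level 4); other prey at levels: D 3, E 4 → level 5.

Trophic level 5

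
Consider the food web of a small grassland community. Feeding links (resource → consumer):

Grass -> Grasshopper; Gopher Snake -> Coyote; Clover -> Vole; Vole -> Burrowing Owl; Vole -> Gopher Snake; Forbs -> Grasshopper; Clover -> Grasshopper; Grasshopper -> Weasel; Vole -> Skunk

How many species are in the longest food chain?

One longest chain: Clover → Vole → Gopher Snake → Coyote.
It has 4 species and 3 links.

4 species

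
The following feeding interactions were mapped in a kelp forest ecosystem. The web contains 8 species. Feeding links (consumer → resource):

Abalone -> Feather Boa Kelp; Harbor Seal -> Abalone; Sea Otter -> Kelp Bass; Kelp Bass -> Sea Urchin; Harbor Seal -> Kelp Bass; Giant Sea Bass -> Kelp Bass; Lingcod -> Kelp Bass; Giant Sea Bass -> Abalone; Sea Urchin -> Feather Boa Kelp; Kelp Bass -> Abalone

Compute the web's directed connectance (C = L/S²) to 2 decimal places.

The web has S = 8 species and L = 10 feeding links.
C = L / S² = 10 / 64 = 0.1562 ≈ 0.16.

C = 0.16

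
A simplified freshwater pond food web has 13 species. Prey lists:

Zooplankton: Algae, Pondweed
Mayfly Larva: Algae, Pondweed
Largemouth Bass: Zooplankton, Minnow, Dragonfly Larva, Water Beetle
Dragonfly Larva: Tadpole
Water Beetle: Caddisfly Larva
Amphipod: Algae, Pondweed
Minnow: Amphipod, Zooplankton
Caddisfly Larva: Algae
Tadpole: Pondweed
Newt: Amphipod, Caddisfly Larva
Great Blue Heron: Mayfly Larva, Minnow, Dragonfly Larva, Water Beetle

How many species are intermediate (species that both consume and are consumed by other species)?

8

Intermediate species (has both prey and predators): Tadpole, Amphipod, Caddisfly Larva, Mayfly Larva, Zooplankton, Minnow, Dragonfly Larva, Water Beetle.
Count: 8.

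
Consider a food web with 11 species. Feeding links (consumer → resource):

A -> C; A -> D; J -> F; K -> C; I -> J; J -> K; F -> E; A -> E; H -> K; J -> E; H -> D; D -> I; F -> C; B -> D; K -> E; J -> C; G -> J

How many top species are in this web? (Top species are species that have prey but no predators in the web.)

4

Top species (has prey, but nothing eats it): G, H, B, A.
Count: 4.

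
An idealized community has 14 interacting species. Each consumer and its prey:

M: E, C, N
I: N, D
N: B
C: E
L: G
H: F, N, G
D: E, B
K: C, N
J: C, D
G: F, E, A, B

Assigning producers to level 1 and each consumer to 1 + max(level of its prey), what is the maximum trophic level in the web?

Producers (level 1): F, E, A, B.
E → C → K gives K level 3.
No species has a prey at level 3, so no species reaches level 4.

3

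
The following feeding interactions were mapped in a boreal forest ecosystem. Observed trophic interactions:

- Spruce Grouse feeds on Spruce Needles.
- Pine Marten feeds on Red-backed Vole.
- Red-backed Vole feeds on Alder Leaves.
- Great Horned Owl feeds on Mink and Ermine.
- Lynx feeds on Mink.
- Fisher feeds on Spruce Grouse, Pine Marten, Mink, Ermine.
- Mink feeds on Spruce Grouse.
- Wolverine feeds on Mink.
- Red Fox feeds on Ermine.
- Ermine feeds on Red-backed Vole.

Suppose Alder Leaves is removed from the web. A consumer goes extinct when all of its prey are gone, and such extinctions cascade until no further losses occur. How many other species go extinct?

4

Remove Alder Leaves.
Round 1: Red-backed Vole (all prey gone) → extinct.
Round 2: Pine Marten (all prey gone), Ermine (all prey gone) → extinct.
Round 3: Red Fox (all prey gone) → extinct.
No further losses. Total secondary extinctions: 4.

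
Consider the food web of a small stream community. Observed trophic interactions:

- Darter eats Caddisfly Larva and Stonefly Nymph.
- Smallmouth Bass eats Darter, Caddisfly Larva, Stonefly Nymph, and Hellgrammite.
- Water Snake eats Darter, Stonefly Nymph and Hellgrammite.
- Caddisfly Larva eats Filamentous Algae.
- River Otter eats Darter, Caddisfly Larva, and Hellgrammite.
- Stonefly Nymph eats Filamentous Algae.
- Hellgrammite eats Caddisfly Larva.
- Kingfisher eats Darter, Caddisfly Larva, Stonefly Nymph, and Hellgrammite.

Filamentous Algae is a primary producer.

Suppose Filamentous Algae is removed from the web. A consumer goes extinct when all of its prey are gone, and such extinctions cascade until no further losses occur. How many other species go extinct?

8

Remove Filamentous Algae.
Round 1: Stonefly Nymph (all prey gone), Caddisfly Larva (all prey gone) → extinct.
Round 2: Hellgrammite (all prey gone), Darter (all prey gone) → extinct.
Round 3: River Otter (all prey gone), Water Snake (all prey gone), Smallmouth Bass (all prey gone), Kingfisher (all prey gone) → extinct.
No further losses. Total secondary extinctions: 8.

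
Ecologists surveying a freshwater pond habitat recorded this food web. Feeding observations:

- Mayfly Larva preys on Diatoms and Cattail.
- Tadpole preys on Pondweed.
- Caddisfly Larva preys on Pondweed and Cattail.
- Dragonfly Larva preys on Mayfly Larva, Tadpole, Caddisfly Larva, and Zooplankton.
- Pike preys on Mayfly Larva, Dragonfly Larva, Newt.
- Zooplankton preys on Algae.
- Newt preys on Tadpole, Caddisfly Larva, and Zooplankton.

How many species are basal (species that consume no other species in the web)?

Basal species (no prey listed): Algae, Pondweed, Diatoms, Cattail.
Count: 4.

4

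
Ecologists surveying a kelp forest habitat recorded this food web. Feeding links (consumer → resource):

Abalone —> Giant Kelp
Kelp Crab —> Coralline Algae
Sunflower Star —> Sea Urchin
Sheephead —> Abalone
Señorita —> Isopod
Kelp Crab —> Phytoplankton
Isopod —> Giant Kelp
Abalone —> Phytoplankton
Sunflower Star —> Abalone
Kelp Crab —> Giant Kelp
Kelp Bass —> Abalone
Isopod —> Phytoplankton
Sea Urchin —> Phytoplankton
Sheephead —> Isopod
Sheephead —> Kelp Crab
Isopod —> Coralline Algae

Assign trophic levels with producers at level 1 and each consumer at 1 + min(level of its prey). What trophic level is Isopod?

Phytoplankton is a producer → level 1.
Isopod eats Phytoplankton → level 2.

Trophic level 2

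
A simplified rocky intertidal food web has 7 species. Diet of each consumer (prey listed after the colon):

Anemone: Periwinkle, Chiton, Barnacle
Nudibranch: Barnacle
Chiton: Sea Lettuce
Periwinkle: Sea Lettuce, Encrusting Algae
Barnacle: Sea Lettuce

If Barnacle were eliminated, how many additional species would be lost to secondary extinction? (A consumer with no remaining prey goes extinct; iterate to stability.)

Remove Barnacle.
Round 1: Nudibranch (all prey gone) → extinct.
No further losses. Total secondary extinctions: 1.

1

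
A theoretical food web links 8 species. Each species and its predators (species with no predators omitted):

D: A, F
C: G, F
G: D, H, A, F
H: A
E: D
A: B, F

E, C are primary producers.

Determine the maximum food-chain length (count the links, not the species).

One longest chain: C → G → D → A → B.
It has 5 species and 4 links.

4 links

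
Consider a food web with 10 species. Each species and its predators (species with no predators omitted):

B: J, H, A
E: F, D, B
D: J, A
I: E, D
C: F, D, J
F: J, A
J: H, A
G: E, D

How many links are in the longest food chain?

4 links

One longest chain: G → E → F → J → H.
It has 5 species and 4 links.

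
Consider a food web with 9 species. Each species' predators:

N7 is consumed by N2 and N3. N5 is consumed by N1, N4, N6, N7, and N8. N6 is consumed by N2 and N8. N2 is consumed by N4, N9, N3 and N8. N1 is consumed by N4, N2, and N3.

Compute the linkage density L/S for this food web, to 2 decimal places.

There are L = 16 links among S = 9 species.
L/S = 16/9 = 1.7778 ≈ 1.78.

L/S = 1.78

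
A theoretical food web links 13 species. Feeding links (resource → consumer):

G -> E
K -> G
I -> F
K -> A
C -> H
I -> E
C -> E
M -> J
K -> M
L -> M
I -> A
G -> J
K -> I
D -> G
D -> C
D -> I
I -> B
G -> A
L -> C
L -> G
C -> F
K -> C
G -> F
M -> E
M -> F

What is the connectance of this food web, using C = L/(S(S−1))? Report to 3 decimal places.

C = 0.160

The web has S = 13 species and L = 25 feeding links.
C = L / (S(S−1)) = 25 / 156 = 0.1603 ≈ 0.160.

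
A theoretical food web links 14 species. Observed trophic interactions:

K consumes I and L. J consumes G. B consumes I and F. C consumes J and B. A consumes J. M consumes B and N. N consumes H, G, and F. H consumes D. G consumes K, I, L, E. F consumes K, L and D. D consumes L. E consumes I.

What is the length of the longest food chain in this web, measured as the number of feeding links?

One longest chain: I → E → G → J → A.
It has 5 species and 4 links.

4 links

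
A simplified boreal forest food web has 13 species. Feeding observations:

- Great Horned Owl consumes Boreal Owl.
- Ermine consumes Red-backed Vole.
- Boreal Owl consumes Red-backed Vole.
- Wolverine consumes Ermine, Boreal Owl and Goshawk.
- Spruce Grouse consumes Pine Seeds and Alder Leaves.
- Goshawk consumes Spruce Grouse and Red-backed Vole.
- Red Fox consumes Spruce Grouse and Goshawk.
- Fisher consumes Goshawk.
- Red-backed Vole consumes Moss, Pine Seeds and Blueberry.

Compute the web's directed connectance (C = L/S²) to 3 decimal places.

C = 0.095

The web has S = 13 species and L = 16 feeding links.
C = L / S² = 16 / 169 = 0.0947 ≈ 0.095.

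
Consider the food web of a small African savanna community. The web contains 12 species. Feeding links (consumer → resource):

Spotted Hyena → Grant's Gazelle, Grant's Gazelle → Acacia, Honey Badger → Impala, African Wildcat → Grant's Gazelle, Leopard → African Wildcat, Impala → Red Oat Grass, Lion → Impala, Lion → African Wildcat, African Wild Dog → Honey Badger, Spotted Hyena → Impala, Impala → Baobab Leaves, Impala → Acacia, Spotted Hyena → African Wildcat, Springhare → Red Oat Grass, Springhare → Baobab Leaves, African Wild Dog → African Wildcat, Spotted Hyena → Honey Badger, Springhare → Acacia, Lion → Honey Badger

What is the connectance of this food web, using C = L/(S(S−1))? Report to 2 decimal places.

C = 0.14

The web has S = 12 species and L = 19 feeding links.
C = L / (S(S−1)) = 19 / 132 = 0.1439 ≈ 0.14.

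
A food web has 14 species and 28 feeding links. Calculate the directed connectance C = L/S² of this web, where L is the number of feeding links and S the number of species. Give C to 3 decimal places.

The web has S = 14 species and L = 28 feeding links.
C = L / S² = 28 / 196 = 0.1429 ≈ 0.143.

C = 0.143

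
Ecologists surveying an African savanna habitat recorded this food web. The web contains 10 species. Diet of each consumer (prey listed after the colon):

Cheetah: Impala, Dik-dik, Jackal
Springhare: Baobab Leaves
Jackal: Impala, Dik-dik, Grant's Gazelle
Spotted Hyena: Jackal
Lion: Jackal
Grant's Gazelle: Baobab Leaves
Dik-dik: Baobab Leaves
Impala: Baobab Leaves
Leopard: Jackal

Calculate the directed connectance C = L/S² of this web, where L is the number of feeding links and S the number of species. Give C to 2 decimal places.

C = 0.13

The web has S = 10 species and L = 13 feeding links.
C = L / S² = 13 / 100 = 0.1300 ≈ 0.13.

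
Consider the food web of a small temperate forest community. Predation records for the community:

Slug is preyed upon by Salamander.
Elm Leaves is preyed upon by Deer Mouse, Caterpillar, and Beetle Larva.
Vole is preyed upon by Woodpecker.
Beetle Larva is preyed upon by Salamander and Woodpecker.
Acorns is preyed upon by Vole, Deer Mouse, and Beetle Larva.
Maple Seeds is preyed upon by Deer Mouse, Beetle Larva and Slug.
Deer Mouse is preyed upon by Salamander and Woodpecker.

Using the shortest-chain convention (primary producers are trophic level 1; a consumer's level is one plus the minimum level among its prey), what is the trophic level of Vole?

Trophic level 2

Acorns is a producer → level 1.
Vole eats Acorns → level 2.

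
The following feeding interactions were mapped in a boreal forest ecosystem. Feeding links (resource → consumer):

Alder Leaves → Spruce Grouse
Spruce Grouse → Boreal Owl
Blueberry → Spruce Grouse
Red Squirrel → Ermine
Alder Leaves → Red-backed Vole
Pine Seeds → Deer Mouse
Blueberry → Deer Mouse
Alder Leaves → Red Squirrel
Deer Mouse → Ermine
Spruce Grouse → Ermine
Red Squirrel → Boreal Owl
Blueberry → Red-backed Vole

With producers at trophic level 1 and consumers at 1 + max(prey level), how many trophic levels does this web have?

3

Producers (level 1): Pine Seeds, Alder Leaves, Blueberry.
Alder Leaves → Red Squirrel → Boreal Owl gives Boreal Owl level 3.
No species has a prey at level 3, so no species reaches level 4.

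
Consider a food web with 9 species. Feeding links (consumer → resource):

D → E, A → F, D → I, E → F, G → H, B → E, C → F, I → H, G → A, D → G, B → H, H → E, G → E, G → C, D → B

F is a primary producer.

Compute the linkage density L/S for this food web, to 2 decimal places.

There are L = 15 links among S = 9 species.
L/S = 15/9 = 1.6667 ≈ 1.67.

L/S = 1.67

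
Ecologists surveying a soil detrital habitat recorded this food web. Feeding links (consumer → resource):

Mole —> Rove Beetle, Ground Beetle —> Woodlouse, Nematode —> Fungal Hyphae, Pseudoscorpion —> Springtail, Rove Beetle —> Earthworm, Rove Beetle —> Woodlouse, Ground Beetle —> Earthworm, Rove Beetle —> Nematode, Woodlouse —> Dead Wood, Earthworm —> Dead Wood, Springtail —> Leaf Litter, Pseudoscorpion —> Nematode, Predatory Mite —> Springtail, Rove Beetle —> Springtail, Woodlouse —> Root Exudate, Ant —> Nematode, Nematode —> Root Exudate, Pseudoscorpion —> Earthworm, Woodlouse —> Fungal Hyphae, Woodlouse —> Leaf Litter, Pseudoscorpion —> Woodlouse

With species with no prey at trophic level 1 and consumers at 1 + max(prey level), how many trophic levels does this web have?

Basal resources (level 1): Dead Wood, Root Exudate, Leaf Litter, Fungal Hyphae.
Dead Wood → Woodlouse → Rove Beetle → Mole gives Mole level 4.
No species has a prey at level 4, so no species reaches level 5.

4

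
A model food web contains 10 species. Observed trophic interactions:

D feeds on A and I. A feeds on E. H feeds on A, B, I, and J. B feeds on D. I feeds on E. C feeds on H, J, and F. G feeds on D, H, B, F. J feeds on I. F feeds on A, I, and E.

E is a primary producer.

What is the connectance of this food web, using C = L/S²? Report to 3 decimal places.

The web has S = 10 species and L = 20 feeding links.
C = L / S² = 20 / 100 = 0.2000 ≈ 0.200.

C = 0.200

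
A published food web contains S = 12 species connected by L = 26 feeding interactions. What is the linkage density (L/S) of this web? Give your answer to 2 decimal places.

There are L = 26 links among S = 12 species.
L/S = 26/12 = 2.1667 ≈ 2.17.

L/S = 2.17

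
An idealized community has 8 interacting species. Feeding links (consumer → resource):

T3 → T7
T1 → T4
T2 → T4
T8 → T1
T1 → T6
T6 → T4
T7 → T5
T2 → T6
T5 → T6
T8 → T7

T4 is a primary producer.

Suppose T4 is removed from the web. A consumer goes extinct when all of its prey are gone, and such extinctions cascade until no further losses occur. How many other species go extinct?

7

Remove T4.
Round 1: T6 (all prey gone) → extinct.
Round 2: T5 (all prey gone), T2 (all prey gone), T1 (all prey gone) → extinct.
Round 3: T7 (all prey gone) → extinct.
Round 4: T3 (all prey gone), T8 (all prey gone) → extinct.
No further losses. Total secondary extinctions: 7.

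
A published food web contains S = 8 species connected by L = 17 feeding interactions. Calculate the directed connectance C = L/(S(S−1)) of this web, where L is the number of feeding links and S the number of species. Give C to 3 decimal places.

The web has S = 8 species and L = 17 feeding links.
C = L / (S(S−1)) = 17 / 56 = 0.3036 ≈ 0.304.

C = 0.304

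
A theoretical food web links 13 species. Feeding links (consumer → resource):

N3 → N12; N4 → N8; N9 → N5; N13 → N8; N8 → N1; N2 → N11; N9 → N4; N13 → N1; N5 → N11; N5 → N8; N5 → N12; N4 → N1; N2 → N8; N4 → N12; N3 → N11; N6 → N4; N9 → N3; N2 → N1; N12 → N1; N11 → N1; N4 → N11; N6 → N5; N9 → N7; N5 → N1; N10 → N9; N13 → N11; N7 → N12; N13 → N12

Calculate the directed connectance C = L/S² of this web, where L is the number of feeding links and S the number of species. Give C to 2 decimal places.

The web has S = 13 species and L = 28 feeding links.
C = L / S² = 28 / 169 = 0.1657 ≈ 0.17.

C = 0.17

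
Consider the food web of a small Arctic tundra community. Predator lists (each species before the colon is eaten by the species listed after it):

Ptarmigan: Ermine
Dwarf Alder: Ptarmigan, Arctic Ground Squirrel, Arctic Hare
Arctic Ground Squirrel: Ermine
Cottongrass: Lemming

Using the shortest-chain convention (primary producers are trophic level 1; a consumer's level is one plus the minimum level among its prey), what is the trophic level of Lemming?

Trophic level 2

Cottongrass is a producer → level 1.
Lemming eats Cottongrass → level 2.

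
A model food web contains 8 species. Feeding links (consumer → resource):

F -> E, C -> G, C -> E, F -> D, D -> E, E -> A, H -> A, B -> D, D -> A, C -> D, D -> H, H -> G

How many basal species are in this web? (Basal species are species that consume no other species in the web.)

2

Basal species (no prey listed): G, A.
Count: 2.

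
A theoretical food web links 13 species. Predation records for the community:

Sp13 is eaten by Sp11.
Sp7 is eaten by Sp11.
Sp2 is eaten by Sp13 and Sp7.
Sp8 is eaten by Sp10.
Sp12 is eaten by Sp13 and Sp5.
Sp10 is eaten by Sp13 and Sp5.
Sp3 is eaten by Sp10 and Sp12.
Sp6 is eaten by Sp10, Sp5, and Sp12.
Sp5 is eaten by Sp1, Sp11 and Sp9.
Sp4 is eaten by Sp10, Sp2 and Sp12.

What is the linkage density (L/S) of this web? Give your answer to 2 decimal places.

L/S = 1.54

There are L = 20 links among S = 13 species.
L/S = 20/13 = 1.5385 ≈ 1.54.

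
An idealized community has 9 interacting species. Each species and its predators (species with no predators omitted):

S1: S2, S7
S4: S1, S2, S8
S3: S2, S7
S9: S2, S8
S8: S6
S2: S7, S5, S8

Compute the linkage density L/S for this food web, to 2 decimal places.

There are L = 13 links among S = 9 species.
L/S = 13/9 = 1.4444 ≈ 1.44.

L/S = 1.44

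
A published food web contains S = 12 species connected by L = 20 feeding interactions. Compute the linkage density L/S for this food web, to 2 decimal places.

L/S = 1.67

There are L = 20 links among S = 12 species.
L/S = 20/12 = 1.6667 ≈ 1.67.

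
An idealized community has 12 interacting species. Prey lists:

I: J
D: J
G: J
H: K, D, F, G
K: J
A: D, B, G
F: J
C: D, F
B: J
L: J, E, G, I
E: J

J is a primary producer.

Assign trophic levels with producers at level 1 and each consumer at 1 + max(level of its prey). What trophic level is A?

Trophic level 3

J is a producer → level 1.
D eats J → level 2.
A eats D (level 2); other prey at levels: B 2, G 2 → level 3.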